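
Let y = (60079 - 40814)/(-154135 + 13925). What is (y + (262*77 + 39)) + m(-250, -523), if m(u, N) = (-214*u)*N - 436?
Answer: -784074598219/28042 ≈ -2.7961e+7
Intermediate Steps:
m(u, N) = -436 - 214*N*u (m(u, N) = -214*N*u - 436 = -436 - 214*N*u)
y = -3853/28042 (y = 19265/(-140210) = 19265*(-1/140210) = -3853/28042 ≈ -0.13740)
(y + (262*77 + 39)) + m(-250, -523) = (-3853/28042 + (262*77 + 39)) + (-436 - 214*(-523)*(-250)) = (-3853/28042 + (20174 + 39)) + (-436 - 27980500) = (-3853/28042 + 20213) - 27980936 = 566809093/28042 - 27980936 = -784074598219/28042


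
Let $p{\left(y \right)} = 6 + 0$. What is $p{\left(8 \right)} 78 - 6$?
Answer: $462$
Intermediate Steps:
$p{\left(y \right)} = 6$
$p{\left(8 \right)} 78 - 6 = 6 \cdot 78 - 6 = 468 - 6 = 462$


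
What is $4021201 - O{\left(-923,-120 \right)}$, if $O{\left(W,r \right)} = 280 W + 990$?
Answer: $4278651$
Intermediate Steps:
$O{\left(W,r \right)} = 990 + 280 W$
$4021201 - O{\left(-923,-120 \right)} = 4021201 - \left(990 + 280 \left(-923\right)\right) = 4021201 - \left(990 - 258440\right) = 4021201 - -257450 = 4021201 + 257450 = 4278651$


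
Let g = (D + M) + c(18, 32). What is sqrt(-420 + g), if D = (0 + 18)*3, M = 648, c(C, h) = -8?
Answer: sqrt(274) ≈ 16.553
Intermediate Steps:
D = 54 (D = 18*3 = 54)
g = 694 (g = (54 + 648) - 8 = 702 - 8 = 694)
sqrt(-420 + g) = sqrt(-420 + 694) = sqrt(274)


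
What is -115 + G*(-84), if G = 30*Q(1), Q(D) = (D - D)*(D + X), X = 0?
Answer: -115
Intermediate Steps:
Q(D) = 0 (Q(D) = (D - D)*(D + 0) = 0*D = 0)
G = 0 (G = 30*0 = 0)
-115 + G*(-84) = -115 + 0*(-84) = -115 + 0 = -115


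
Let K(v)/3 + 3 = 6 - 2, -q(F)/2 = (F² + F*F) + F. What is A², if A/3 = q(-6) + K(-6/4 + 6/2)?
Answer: 149769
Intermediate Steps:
q(F) = -4*F² - 2*F (q(F) = -2*((F² + F*F) + F) = -2*((F² + F²) + F) = -2*(2*F² + F) = -2*(F + 2*F²) = -4*F² - 2*F)
K(v) = 3 (K(v) = -9 + 3*(6 - 2) = -9 + 3*4 = -9 + 12 = 3)
A = -387 (A = 3*(-2*(-6)*(1 + 2*(-6)) + 3) = 3*(-2*(-6)*(1 - 12) + 3) = 3*(-2*(-6)*(-11) + 3) = 3*(-132 + 3) = 3*(-129) = -387)
A² = (-387)² = 149769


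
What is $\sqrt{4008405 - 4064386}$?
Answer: $i \sqrt{55981} \approx 236.6 i$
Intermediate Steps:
$\sqrt{4008405 - 4064386} = \sqrt{-55981} = i \sqrt{55981}$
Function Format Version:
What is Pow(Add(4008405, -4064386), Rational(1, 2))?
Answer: Mul(I, Pow(55981, Rational(1, 2))) ≈ Mul(236.60, I)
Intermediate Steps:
Pow(Add(4008405, -4064386), Rational(1, 2)) = Pow(-55981, Rational(1, 2)) = Mul(I, Pow(55981, Rational(1, 2)))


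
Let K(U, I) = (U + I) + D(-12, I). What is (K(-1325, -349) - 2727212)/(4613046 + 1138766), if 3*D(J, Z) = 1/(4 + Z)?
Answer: -2824397011/5953125420 ≈ -0.47444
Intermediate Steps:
D(J, Z) = 1/(3*(4 + Z))
K(U, I) = I + U + 1/(3*(4 + I)) (K(U, I) = (U + I) + 1/(3*(4 + I)) = (I + U) + 1/(3*(4 + I)) = I + U + 1/(3*(4 + I)))
(K(-1325, -349) - 2727212)/(4613046 + 1138766) = ((⅓ + (4 - 349)*(-349 - 1325))/(4 - 349) - 2727212)/(4613046 + 1138766) = ((⅓ - 345*(-1674))/(-345) - 2727212)/5751812 = (-(⅓ + 577530)/345 - 2727212)*(1/5751812) = (-1/345*1732591/3 - 2727212)*(1/5751812) = (-1732591/1035 - 2727212)*(1/5751812) = -2824397011/1035*1/5751812 = -2824397011/5953125420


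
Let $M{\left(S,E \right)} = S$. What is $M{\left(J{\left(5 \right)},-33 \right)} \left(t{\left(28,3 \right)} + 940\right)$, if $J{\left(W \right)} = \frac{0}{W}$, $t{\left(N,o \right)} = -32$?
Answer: $0$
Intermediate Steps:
$J{\left(W \right)} = 0$
$M{\left(J{\left(5 \right)},-33 \right)} \left(t{\left(28,3 \right)} + 940\right) = 0 \left(-32 + 940\right) = 0 \cdot 908 = 0$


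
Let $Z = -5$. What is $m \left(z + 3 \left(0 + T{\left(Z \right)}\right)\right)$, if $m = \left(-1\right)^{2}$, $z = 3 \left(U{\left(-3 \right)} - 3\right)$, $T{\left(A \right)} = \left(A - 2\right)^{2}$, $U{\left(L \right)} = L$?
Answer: $129$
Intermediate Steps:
$T{\left(A \right)} = \left(-2 + A\right)^{2}$
$z = -18$ ($z = 3 \left(-3 - 3\right) = 3 \left(-6\right) = -18$)
$m = 1$
$m \left(z + 3 \left(0 + T{\left(Z \right)}\right)\right) = 1 \left(-18 + 3 \left(0 + \left(-2 - 5\right)^{2}\right)\right) = 1 \left(-18 + 3 \left(0 + \left(-7\right)^{2}\right)\right) = 1 \left(-18 + 3 \left(0 + 49\right)\right) = 1 \left(-18 + 3 \cdot 49\right) = 1 \left(-18 + 147\right) = 1 \cdot 129 = 129$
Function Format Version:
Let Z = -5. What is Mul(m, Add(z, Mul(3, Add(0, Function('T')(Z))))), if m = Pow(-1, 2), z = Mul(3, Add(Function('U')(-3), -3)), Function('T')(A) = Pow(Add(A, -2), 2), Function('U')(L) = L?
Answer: 129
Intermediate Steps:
Function('T')(A) = Pow(Add(-2, A), 2)
z = -18 (z = Mul(3, Add(-3, -3)) = Mul(3, -6) = -18)
m = 1
Mul(m, Add(z, Mul(3, Add(0, Function('T')(Z))))) = Mul(1, Add(-18, Mul(3, Add(0, Pow(Add(-2, -5), 2))))) = Mul(1, Add(-18, Mul(3, Add(0, Pow(-7, 2))))) = Mul(1, Add(-18, Mul(3, Add(0, 49)))) = Mul(1, Add(-18, Mul(3, 49))) = Mul(1, Add(-18, 147)) = Mul(1, 129) = 129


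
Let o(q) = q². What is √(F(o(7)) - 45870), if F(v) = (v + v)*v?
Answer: 2*I*√10267 ≈ 202.65*I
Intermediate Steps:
F(v) = 2*v² (F(v) = (2*v)*v = 2*v²)
√(F(o(7)) - 45870) = √(2*(7²)² - 45870) = √(2*49² - 45870) = √(2*2401 - 45870) = √(4802 - 45870) = √(-41068) = 2*I*√10267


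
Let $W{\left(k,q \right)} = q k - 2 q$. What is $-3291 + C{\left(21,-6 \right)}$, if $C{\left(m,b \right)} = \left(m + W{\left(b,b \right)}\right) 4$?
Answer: $-3015$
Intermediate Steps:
$W{\left(k,q \right)} = - 2 q + k q$ ($W{\left(k,q \right)} = k q - 2 q = - 2 q + k q$)
$C{\left(m,b \right)} = 4 m + 4 b \left(-2 + b\right)$ ($C{\left(m,b \right)} = \left(m + b \left(-2 + b\right)\right) 4 = 4 m + 4 b \left(-2 + b\right)$)
$-3291 + C{\left(21,-6 \right)} = -3291 + \left(4 \cdot 21 + 4 \left(-6\right) \left(-2 - 6\right)\right) = -3291 + \left(84 + 4 \left(-6\right) \left(-8\right)\right) = -3291 + \left(84 + 192\right) = -3291 + 276 = -3015$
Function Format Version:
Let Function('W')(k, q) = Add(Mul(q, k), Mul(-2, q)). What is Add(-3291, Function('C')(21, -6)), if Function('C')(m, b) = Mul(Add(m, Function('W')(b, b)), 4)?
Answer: -3015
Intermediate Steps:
Function('W')(k, q) = Add(Mul(-2, q), Mul(k, q)) (Function('W')(k, q) = Add(Mul(k, q), Mul(-2, q)) = Add(Mul(-2, q), Mul(k, q)))
Function('C')(m, b) = Add(Mul(4, m), Mul(4, b, Add(-2, b))) (Function('C')(m, b) = Mul(Add(m, Mul(b, Add(-2, b))), 4) = Add(Mul(4, m), Mul(4, b, Add(-2, b))))
Add(-3291, Function('C')(21, -6)) = Add(-3291, Add(Mul(4, 21), Mul(4, -6, Add(-2, -6)))) = Add(-3291, Add(84, Mul(4, -6, -8))) = Add(-3291, Add(84, 192)) = Add(-3291, 276) = -3015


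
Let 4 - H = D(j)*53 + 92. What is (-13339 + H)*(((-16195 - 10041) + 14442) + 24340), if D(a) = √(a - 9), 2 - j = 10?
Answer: -168455142 - 664938*I*√17 ≈ -1.6846e+8 - 2.7416e+6*I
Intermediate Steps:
j = -8 (j = 2 - 1*10 = 2 - 10 = -8)
D(a) = √(-9 + a)
H = -88 - 53*I*√17 (H = 4 - (√(-9 - 8)*53 + 92) = 4 - (√(-17)*53 + 92) = 4 - ((I*√17)*53 + 92) = 4 - (53*I*√17 + 92) = 4 - (92 + 53*I*√17) = 4 + (-92 - 53*I*√17) = -88 - 53*I*√17 ≈ -88.0 - 218.52*I)
(-13339 + H)*(((-16195 - 10041) + 14442) + 24340) = (-13339 + (-88 - 53*I*√17))*(((-16195 - 10041) + 14442) + 24340) = (-13427 - 53*I*√17)*((-26236 + 14442) + 24340) = (-13427 - 53*I*√17)*(-11794 + 24340) = (-13427 - 53*I*√17)*12546 = -168455142 - 664938*I*√17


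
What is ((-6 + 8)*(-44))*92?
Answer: -8096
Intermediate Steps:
((-6 + 8)*(-44))*92 = (2*(-44))*92 = -88*92 = -8096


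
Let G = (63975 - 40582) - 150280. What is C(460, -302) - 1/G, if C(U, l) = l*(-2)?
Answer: 76639749/126887 ≈ 604.00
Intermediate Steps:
C(U, l) = -2*l
G = -126887 (G = 23393 - 150280 = -126887)
C(460, -302) - 1/G = -2*(-302) - 1/(-126887) = 604 - 1*(-1/126887) = 604 + 1/126887 = 76639749/126887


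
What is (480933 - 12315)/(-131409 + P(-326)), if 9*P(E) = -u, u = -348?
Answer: -1405854/394111 ≈ -3.5672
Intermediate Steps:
P(E) = 116/3 (P(E) = (-1*(-348))/9 = (1/9)*348 = 116/3)
(480933 - 12315)/(-131409 + P(-326)) = (480933 - 12315)/(-131409 + 116/3) = 468618/(-394111/3) = 468618*(-3/394111) = -1405854/394111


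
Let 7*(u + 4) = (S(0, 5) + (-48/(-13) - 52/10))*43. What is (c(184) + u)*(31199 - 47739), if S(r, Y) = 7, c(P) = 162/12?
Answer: -9297134/13 ≈ -7.1516e+5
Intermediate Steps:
c(P) = 27/2 (c(P) = 162*(1/12) = 27/2)
u = 1933/65 (u = -4 + ((7 + (-48/(-13) - 52/10))*43)/7 = -4 + ((7 + (-48*(-1/13) - 52*⅒))*43)/7 = -4 + ((7 + (48/13 - 26/5))*43)/7 = -4 + ((7 - 98/65)*43)/7 = -4 + ((357/65)*43)/7 = -4 + (⅐)*(15351/65) = -4 + 2193/65 = 1933/65 ≈ 29.738)
(c(184) + u)*(31199 - 47739) = (27/2 + 1933/65)*(31199 - 47739) = (5621/130)*(-16540) = -9297134/13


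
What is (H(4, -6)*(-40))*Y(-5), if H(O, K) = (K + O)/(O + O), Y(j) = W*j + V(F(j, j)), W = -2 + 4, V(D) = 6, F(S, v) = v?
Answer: -40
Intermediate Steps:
W = 2
Y(j) = 6 + 2*j (Y(j) = 2*j + 6 = 6 + 2*j)
H(O, K) = (K + O)/(2*O) (H(O, K) = (K + O)/((2*O)) = (K + O)*(1/(2*O)) = (K + O)/(2*O))
(H(4, -6)*(-40))*Y(-5) = (((½)*(-6 + 4)/4)*(-40))*(6 + 2*(-5)) = (((½)*(¼)*(-2))*(-40))*(6 - 10) = -¼*(-40)*(-4) = 10*(-4) = -40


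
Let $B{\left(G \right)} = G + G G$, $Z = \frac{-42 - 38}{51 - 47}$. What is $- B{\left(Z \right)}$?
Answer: $-380$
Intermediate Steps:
$Z = -20$ ($Z = - \frac{80}{4} = \left(-80\right) \frac{1}{4} = -20$)
$B{\left(G \right)} = G + G^{2}$
$- B{\left(Z \right)} = - \left(-20\right) \left(1 - 20\right) = - \left(-20\right) \left(-19\right) = \left(-1\right) 380 = -380$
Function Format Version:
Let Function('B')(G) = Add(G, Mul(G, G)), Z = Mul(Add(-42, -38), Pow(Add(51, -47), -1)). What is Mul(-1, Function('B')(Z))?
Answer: -380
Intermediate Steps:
Z = -20 (Z = Mul(-80, Pow(4, -1)) = Mul(-80, Rational(1, 4)) = -20)
Function('B')(G) = Add(G, Pow(G, 2))
Mul(-1, Function('B')(Z)) = Mul(-1, Mul(-20, Add(1, -20))) = Mul(-1, Mul(-20, -19)) = Mul(-1, 380) = -380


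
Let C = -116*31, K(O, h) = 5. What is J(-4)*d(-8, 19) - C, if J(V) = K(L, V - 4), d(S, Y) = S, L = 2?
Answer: 3556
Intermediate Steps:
J(V) = 5
C = -3596
J(-4)*d(-8, 19) - C = 5*(-8) - 1*(-3596) = -40 + 3596 = 3556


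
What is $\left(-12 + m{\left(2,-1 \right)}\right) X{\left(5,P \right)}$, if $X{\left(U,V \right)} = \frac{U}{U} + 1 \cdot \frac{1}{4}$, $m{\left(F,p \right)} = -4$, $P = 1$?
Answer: $-20$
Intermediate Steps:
$X{\left(U,V \right)} = \frac{5}{4}$ ($X{\left(U,V \right)} = 1 + 1 \cdot \frac{1}{4} = 1 + \frac{1}{4} = \frac{5}{4}$)
$\left(-12 + m{\left(2,-1 \right)}\right) X{\left(5,P \right)} = \left(-12 - 4\right) \frac{5}{4} = \left(-16\right) \frac{5}{4} = -20$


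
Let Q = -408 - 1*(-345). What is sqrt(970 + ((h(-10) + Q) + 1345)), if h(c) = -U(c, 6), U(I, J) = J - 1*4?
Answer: 15*sqrt(10) ≈ 47.434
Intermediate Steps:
Q = -63 (Q = -408 + 345 = -63)
U(I, J) = -4 + J (U(I, J) = J - 4 = -4 + J)
h(c) = -2 (h(c) = -(-4 + 6) = -1*2 = -2)
sqrt(970 + ((h(-10) + Q) + 1345)) = sqrt(970 + ((-2 - 63) + 1345)) = sqrt(970 + (-65 + 1345)) = sqrt(970 + 1280) = sqrt(2250) = 15*sqrt(10)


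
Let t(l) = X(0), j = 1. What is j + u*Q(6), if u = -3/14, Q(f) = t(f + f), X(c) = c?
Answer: 1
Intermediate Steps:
t(l) = 0
Q(f) = 0
u = -3/14 (u = -3*1/14 = -3/14 ≈ -0.21429)
j + u*Q(6) = 1 - 3/14*0 = 1 + 0 = 1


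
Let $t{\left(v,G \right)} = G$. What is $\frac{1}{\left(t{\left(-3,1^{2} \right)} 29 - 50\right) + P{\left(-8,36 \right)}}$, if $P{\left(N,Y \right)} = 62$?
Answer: $\frac{1}{41} \approx 0.02439$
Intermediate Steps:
$\frac{1}{\left(t{\left(-3,1^{2} \right)} 29 - 50\right) + P{\left(-8,36 \right)}} = \frac{1}{\left(1^{2} \cdot 29 - 50\right) + 62} = \frac{1}{\left(1 \cdot 29 - 50\right) + 62} = \frac{1}{\left(29 - 50\right) + 62} = \frac{1}{-21 + 62} = \frac{1}{41}$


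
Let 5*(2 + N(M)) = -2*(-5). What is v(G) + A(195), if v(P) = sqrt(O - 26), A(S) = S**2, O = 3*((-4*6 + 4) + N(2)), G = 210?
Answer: 38025 + I*sqrt(86) ≈ 38025.0 + 9.2736*I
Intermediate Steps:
N(M) = 0 (N(M) = -2 + (-2*(-5))/5 = -2 + (1/5)*10 = -2 + 2 = 0)
O = -60 (O = 3*((-4*6 + 4) + 0) = 3*((-24 + 4) + 0) = 3*(-20 + 0) = 3*(-20) = -60)
v(P) = I*sqrt(86) (v(P) = sqrt(-60 - 26) = sqrt(-86) = I*sqrt(86))
v(G) + A(195) = I*sqrt(86) + 195**2 = I*sqrt(86) + 38025 = 38025 + I*sqrt(86)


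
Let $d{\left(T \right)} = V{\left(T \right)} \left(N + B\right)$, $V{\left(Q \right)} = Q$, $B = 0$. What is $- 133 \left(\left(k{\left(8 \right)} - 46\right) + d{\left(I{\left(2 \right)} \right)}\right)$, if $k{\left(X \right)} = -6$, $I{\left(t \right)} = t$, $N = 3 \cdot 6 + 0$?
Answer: $2128$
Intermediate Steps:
$N = 18$ ($N = 18 + 0 = 18$)
$d{\left(T \right)} = 18 T$ ($d{\left(T \right)} = T \left(18 + 0\right) = T 18 = 18 T$)
$- 133 \left(\left(k{\left(8 \right)} - 46\right) + d{\left(I{\left(2 \right)} \right)}\right) = - 133 \left(\left(-6 - 46\right) + 18 \cdot 2\right) = - 133 \left(\left(-6 - 46\right) + 36\right) = - 133 \left(-52 + 36\right) = \left(-133\right) \left(-16\right) = 2128$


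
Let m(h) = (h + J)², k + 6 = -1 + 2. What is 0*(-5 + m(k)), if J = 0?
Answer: 0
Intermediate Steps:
k = -5 (k = -6 + (-1 + 2) = -6 + 1 = -5)
m(h) = h² (m(h) = (h + 0)² = h²)
0*(-5 + m(k)) = 0*(-5 + (-5)²) = 0*(-5 + 25) = 0*20 = 0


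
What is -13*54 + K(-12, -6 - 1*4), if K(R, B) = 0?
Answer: -702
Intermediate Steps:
-13*54 + K(-12, -6 - 1*4) = -13*54 + 0 = -702 + 0 = -702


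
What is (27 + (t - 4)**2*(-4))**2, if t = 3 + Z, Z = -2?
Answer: 81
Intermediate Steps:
t = 1 (t = 3 - 2 = 1)
(27 + (t - 4)**2*(-4))**2 = (27 + (1 - 4)**2*(-4))**2 = (27 + (-3)**2*(-4))**2 = (27 + 9*(-4))**2 = (27 - 36)**2 = (-9)**2 = 81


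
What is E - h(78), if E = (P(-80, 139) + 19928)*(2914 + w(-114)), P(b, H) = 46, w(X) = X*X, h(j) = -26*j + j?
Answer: 317788290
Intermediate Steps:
h(j) = -25*j
w(X) = X²
E = 317786340 (E = (46 + 19928)*(2914 + (-114)²) = 19974*(2914 + 12996) = 19974*15910 = 317786340)
E - h(78) = 317786340 - (-25)*78 = 317786340 - 1*(-1950) = 317786340 + 1950 = 317788290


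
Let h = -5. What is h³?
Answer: -125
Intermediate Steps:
h³ = (-5)³ = -125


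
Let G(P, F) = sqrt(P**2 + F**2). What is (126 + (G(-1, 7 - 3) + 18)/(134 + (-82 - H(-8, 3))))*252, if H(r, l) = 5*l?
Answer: 1179360/37 + 252*sqrt(17)/37 ≈ 31903.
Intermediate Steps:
G(P, F) = sqrt(F**2 + P**2)
(126 + (G(-1, 7 - 3) + 18)/(134 + (-82 - H(-8, 3))))*252 = (126 + (sqrt((7 - 3)**2 + (-1)**2) + 18)/(134 + (-82 - 5*3)))*252 = (126 + (sqrt(4**2 + 1) + 18)/(134 + (-82 - 1*15)))*252 = (126 + (sqrt(16 + 1) + 18)/(134 + (-82 - 15)))*252 = (126 + (sqrt(17) + 18)/(134 - 97))*252 = (126 + (18 + sqrt(17))/37)*252 = (126 + (18 + sqrt(17))*(1/37))*252 = (126 + (18/37 + sqrt(17)/37))*252 = (4680/37 + sqrt(17)/37)*252 = 1179360/37 + 252*sqrt(17)/37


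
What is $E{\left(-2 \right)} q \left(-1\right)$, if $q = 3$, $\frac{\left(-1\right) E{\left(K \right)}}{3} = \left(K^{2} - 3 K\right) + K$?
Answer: $72$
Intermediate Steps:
$E{\left(K \right)} = - 3 K^{2} + 6 K$ ($E{\left(K \right)} = - 3 \left(\left(K^{2} - 3 K\right) + K\right) = - 3 \left(K^{2} - 2 K\right) = - 3 K^{2} + 6 K$)
$E{\left(-2 \right)} q \left(-1\right) = 3 \left(-2\right) \left(2 - -2\right) 3 \left(-1\right) = 3 \left(-2\right) \left(2 + 2\right) 3 \left(-1\right) = 3 \left(-2\right) 4 \cdot 3 \left(-1\right) = \left(-24\right) 3 \left(-1\right) = \left(-72\right) \left(-1\right) = 72$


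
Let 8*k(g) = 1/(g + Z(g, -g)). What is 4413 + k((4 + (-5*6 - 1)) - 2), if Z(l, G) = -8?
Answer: 1306247/296 ≈ 4413.0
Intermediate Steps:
k(g) = 1/(8*(-8 + g)) (k(g) = 1/(8*(g - 8)) = 1/(8*(-8 + g)))
4413 + k((4 + (-5*6 - 1)) - 2) = 4413 + 1/(8*(-8 + ((4 + (-5*6 - 1)) - 2))) = 4413 + 1/(8*(-8 + ((4 + (-30 - 1)) - 2))) = 4413 + 1/(8*(-8 + ((4 - 31) - 2))) = 4413 + 1/(8*(-8 + (-27 - 2))) = 4413 + 1/(8*(-8 - 29)) = 4413 + (⅛)/(-37) = 4413 + (⅛)*(-1/37) = 4413 - 1/296 = 1306247/296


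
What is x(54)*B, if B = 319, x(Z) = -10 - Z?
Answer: -20416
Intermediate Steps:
x(54)*B = (-10 - 1*54)*319 = (-10 - 54)*319 = -64*319 = -20416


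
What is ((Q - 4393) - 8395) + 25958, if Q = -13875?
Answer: -705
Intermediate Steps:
((Q - 4393) - 8395) + 25958 = ((-13875 - 4393) - 8395) + 25958 = (-18268 - 8395) + 25958 = -26663 + 25958 = -705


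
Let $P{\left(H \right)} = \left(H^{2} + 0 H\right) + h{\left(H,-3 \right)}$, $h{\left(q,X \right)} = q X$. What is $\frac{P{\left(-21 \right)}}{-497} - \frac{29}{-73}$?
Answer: $- \frac{3197}{5183} \approx -0.61682$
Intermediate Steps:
$h{\left(q,X \right)} = X q$
$P{\left(H \right)} = H^{2} - 3 H$ ($P{\left(H \right)} = \left(H^{2} + 0 H\right) - 3 H = \left(H^{2} + 0\right) - 3 H = H^{2} - 3 H$)
$\frac{P{\left(-21 \right)}}{-497} - \frac{29}{-73} = \frac{\left(-21\right) \left(-3 - 21\right)}{-497} - \frac{29}{-73} = \left(-21\right) \left(-24\right) \left(- \frac{1}{497}\right) - - \frac{29}{73} = 504 \left(- \frac{1}{497}\right) + \frac{29}{73} = - \frac{72}{71} + \frac{29}{73} = - \frac{3197}{5183}$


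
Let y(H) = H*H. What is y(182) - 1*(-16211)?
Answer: 49335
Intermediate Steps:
y(H) = H**2
y(182) - 1*(-16211) = 182**2 - 1*(-16211) = 33124 + 16211 = 49335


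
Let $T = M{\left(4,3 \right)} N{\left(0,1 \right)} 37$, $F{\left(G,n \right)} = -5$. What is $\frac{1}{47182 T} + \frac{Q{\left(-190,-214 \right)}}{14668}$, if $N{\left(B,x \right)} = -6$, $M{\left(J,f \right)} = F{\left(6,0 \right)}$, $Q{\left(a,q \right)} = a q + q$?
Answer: $\frac{529559683897}{192048197340} \approx 2.7574$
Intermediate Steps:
$Q{\left(a,q \right)} = q + a q$
$M{\left(J,f \right)} = -5$
$T = 1110$ ($T = \left(-5\right) \left(-6\right) 37 = 30 \cdot 37 = 1110$)
$\frac{1}{47182 T} + \frac{Q{\left(-190,-214 \right)}}{14668} = \frac{1}{47182 \cdot 1110} + \frac{\left(-214\right) \left(1 - 190\right)}{14668} = \frac{1}{47182} \cdot \frac{1}{1110} + \left(-214\right) \left(-189\right) \frac{1}{14668} = \frac{1}{52372020} + 40446 \cdot \frac{1}{14668} = \frac{1}{52372020} + \frac{20223}{7334} = \frac{529559683897}{192048197340}$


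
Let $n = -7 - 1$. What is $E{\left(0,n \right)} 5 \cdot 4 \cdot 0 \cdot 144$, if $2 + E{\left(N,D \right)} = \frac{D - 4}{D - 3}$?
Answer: $0$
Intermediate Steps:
$n = -8$
$E{\left(N,D \right)} = -2 + \frac{-4 + D}{-3 + D}$ ($E{\left(N,D \right)} = -2 + \frac{D - 4}{D - 3} = -2 + \frac{-4 + D}{-3 + D}$)
$E{\left(0,n \right)} 5 \cdot 4 \cdot 0 \cdot 144 = \frac{2 - -8}{-3 - 8} \cdot 5 \cdot 4 \cdot 0 \cdot 144 = \frac{2 + 8}{-11} \cdot 20 \cdot 0 \cdot 144 = \left(- \frac{1}{11}\right) 10 \cdot 0 \cdot 144 = \left(- \frac{10}{11}\right) 0 \cdot 144 = 0 \cdot 144 = 0$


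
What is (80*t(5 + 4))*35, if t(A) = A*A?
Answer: 226800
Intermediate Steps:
t(A) = A**2
(80*t(5 + 4))*35 = (80*(5 + 4)**2)*35 = (80*9**2)*35 = (80*81)*35 = 6480*35 = 226800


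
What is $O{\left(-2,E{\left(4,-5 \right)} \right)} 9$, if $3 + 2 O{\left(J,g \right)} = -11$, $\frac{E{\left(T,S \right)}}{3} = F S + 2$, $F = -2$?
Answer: $-63$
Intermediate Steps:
$E{\left(T,S \right)} = 6 - 6 S$ ($E{\left(T,S \right)} = 3 \left(- 2 S + 2\right) = 3 \left(2 - 2 S\right) = 6 - 6 S$)
$O{\left(J,g \right)} = -7$ ($O{\left(J,g \right)} = - \frac{3}{2} + \frac{1}{2} \left(-11\right) = - \frac{3}{2} - \frac{11}{2} = -7$)
$O{\left(-2,E{\left(4,-5 \right)} \right)} 9 = \left(-7\right) 9 = -63$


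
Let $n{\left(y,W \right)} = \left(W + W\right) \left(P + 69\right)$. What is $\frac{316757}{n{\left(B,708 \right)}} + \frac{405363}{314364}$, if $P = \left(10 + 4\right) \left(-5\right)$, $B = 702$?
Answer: $- \frac{8250250295}{37094952} \approx -222.41$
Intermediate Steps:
$P = -70$ ($P = 14 \left(-5\right) = -70$)
$n{\left(y,W \right)} = - 2 W$ ($n{\left(y,W \right)} = \left(W + W\right) \left(-70 + 69\right) = 2 W \left(-1\right) = - 2 W$)
$\frac{316757}{n{\left(B,708 \right)}} + \frac{405363}{314364} = \frac{316757}{\left(-2\right) 708} + \frac{405363}{314364} = \frac{316757}{-1416} + 405363 \cdot \frac{1}{314364} = 316757 \left(- \frac{1}{1416}\right) + \frac{135121}{104788} = - \frac{316757}{1416} + \frac{135121}{104788} = - \frac{8250250295}{37094952}$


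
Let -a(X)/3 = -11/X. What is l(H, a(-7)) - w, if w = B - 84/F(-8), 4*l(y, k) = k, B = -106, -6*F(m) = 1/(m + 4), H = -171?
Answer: 59383/28 ≈ 2120.8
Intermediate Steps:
F(m) = -1/(6*(4 + m)) (F(m) = -1/(6*(m + 4)) = -1/(6*(4 + m)))
a(X) = 33/X (a(X) = -(-33)/X = 33/X)
l(y, k) = k/4
w = -2122 (w = -106 - 84/((-1/(24 + 6*(-8)))) = -106 - 84/((-1/(24 - 48))) = -106 - 84/((-1/(-24))) = -106 - 84/((-1*(-1/24))) = -106 - 84/1/24 = -106 - 84*24 = -106 - 2016 = -2122)
l(H, a(-7)) - w = (33/(-7))/4 - 1*(-2122) = (33*(-1/7))/4 + 2122 = (1/4)*(-33/7) + 2122 = -33/28 + 2122 = 59383/28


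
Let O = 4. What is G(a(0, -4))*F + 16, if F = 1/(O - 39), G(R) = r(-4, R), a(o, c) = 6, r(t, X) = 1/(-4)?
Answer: 2241/140 ≈ 16.007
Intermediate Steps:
r(t, X) = -1/4
G(R) = -1/4
F = -1/35 (F = 1/(4 - 39) = 1/(-35) = -1/35 ≈ -0.028571)
G(a(0, -4))*F + 16 = -1/4*(-1/35) + 16 = 1/140 + 16 = 2241/140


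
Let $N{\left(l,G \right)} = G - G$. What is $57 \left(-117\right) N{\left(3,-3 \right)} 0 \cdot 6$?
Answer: $0$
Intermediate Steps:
$N{\left(l,G \right)} = 0$
$57 \left(-117\right) N{\left(3,-3 \right)} 0 \cdot 6 = 57 \left(-117\right) 0 \cdot 0 \cdot 6 = - 6669 \cdot 0 \cdot 6 = \left(-6669\right) 0 = 0$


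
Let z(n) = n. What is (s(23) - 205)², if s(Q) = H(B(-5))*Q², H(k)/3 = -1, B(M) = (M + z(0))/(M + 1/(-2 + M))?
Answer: 3211264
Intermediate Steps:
B(M) = M/(M + 1/(-2 + M)) (B(M) = (M + 0)/(M + 1/(-2 + M)) = M/(M + 1/(-2 + M)))
H(k) = -3 (H(k) = 3*(-1) = -3)
s(Q) = -3*Q²
(s(23) - 205)² = (-3*23² - 205)² = (-3*529 - 205)² = (-1587 - 205)² = (-1792)² = 3211264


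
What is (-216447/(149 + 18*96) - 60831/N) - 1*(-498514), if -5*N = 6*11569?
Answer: 21645658130323/43430026 ≈ 4.9840e+5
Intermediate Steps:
N = -69414/5 (N = -6*11569/5 = -1/5*69414 = -69414/5 ≈ -13883.)
(-216447/(149 + 18*96) - 60831/N) - 1*(-498514) = (-216447/(149 + 18*96) - 60831/(-69414/5)) - 1*(-498514) = (-216447/(149 + 1728) - 60831*(-5/69414)) + 498514 = (-216447/1877 + 101385/23138) + 498514 = -4817851041/43430026 + 498514 = 21645658130323/43430026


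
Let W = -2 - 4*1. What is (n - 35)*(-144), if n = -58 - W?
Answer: 12528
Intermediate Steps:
W = -6 (W = -2 - 4 = -6)
n = -52 (n = -58 - 1*(-6) = -58 + 6 = -52)
(n - 35)*(-144) = (-52 - 35)*(-144) = -87*(-144) = 12528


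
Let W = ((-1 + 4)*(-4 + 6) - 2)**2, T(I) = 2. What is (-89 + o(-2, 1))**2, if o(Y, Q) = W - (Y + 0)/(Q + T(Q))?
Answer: 47089/9 ≈ 5232.1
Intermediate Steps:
W = 16 (W = (3*2 - 2)**2 = (6 - 2)**2 = 4**2 = 16)
o(Y, Q) = 16 - Y/(2 + Q) (o(Y, Q) = 16 - (Y + 0)/(Q + 2) = 16 - Y/(2 + Q))
(-89 + o(-2, 1))**2 = (-89 + (32 - 1*(-2) + 16*1)/(2 + 1))**2 = (-89 + (32 + 2 + 16)/3)**2 = (-89 + (1/3)*50)**2 = (-89 + 50/3)**2 = (-217/3)**2 = 47089/9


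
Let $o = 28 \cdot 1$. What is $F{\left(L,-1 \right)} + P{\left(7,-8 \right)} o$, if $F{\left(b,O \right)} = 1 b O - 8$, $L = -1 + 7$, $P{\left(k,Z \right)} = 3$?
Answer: $70$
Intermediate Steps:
$L = 6$
$F{\left(b,O \right)} = -8 + O b$ ($F{\left(b,O \right)} = b O - 8 = O b - 8 = -8 + O b$)
$o = 28$
$F{\left(L,-1 \right)} + P{\left(7,-8 \right)} o = \left(-8 - 6\right) + 3 \cdot 28 = \left(-8 - 6\right) + 84 = -14 + 84 = 70$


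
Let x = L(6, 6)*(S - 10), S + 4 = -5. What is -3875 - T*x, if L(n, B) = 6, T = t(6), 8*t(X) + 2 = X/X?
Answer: -15557/4 ≈ -3889.3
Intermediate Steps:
t(X) = -⅛ (t(X) = -¼ + (X/X)/8 = -¼ + (⅛)*1 = -¼ + ⅛ = -⅛)
S = -9 (S = -4 - 5 = -9)
T = -⅛ ≈ -0.12500
x = -114 (x = 6*(-9 - 10) = 6*(-19) = -114)
-3875 - T*x = -3875 - (-1)*(-114)/8 = -3875 - 1*57/4 = -3875 - 57/4 = -15557/4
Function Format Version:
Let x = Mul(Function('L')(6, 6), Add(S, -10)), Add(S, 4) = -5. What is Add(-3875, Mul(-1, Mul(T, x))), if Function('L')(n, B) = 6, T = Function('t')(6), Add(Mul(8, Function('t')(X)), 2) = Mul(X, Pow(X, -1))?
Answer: Rational(-15557, 4) ≈ -3889.3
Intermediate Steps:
Function('t')(X) = Rational(-1, 8) (Function('t')(X) = Add(Rational(-1, 4), Mul(Rational(1, 8), Mul(X, Pow(X, -1)))) = Add(Rational(-1, 4), Mul(Rational(1, 8), 1)) = Add(Rational(-1, 4), Rational(1, 8)) = Rational(-1, 8))
S = -9 (S = Add(-4, -5) = -9)
T = Rational(-1, 8) ≈ -0.12500
x = -114 (x = Mul(6, Add(-9, -10)) = Mul(6, -19) = -114)
Add(-3875, Mul(-1, Mul(T, x))) = Add(-3875, Mul(-1, Mul(Rational(-1, 8), -114))) = Add(-3875, Mul(-1, Rational(57, 4))) = Add(-3875, Rational(-57, 4)) = Rational(-15557, 4)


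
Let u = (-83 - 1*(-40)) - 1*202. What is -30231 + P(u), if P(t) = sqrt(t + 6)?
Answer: -30231 + I*sqrt(239) ≈ -30231.0 + 15.46*I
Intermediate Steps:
u = -245 (u = (-83 + 40) - 202 = -43 - 202 = -245)
P(t) = sqrt(6 + t)
-30231 + P(u) = -30231 + sqrt(6 - 245) = -30231 + sqrt(-239) = -30231 + I*sqrt(239)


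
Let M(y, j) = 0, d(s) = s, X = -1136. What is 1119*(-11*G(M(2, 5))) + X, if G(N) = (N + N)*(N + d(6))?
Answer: -1136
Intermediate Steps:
G(N) = 2*N*(6 + N) (G(N) = (N + N)*(N + 6) = (2*N)*(6 + N) = 2*N*(6 + N))
1119*(-11*G(M(2, 5))) + X = 1119*(-22*0*(6 + 0)) - 1136 = 1119*(-22*0*6) - 1136 = 1119*(-11*0) - 1136 = 1119*0 - 1136 = 0 - 1136 = -1136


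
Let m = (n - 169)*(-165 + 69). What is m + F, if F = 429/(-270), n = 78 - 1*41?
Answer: 1140337/90 ≈ 12670.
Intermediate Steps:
n = 37 (n = 78 - 41 = 37)
F = -143/90 (F = 429*(-1/270) = -143/90 ≈ -1.5889)
m = 12672 (m = (37 - 169)*(-165 + 69) = -132*(-96) = 12672)
m + F = 12672 - 143/90 = 1140337/90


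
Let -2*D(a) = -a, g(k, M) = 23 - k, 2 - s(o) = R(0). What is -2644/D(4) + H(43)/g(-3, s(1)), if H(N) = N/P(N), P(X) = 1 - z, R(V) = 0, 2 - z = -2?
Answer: -103159/78 ≈ -1322.6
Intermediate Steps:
z = 4 (z = 2 - 1*(-2) = 2 + 2 = 4)
P(X) = -3 (P(X) = 1 - 1*4 = 1 - 4 = -3)
s(o) = 2 (s(o) = 2 - 1*0 = 2 + 0 = 2)
D(a) = a/2 (D(a) = -(-1)*a/2 = a/2)
H(N) = -N/3 (H(N) = N/(-3) = N*(-1/3) = -N/3)
-2644/D(4) + H(43)/g(-3, s(1)) = -2644/((1/2)*4) + (-1/3*43)/(23 - 1*(-3)) = -2644/2 - 43/(3*(23 + 3)) = -2644*1/2 - 43/3/26 = -1322 - 43/3*1/26 = -1322 - 43/78 = -103159/78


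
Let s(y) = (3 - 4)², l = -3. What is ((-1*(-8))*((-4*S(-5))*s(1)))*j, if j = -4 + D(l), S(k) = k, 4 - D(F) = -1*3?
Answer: 480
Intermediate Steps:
D(F) = 7 (D(F) = 4 - (-1)*3 = 4 - 1*(-3) = 4 + 3 = 7)
s(y) = 1 (s(y) = (-1)² = 1)
j = 3 (j = -4 + 7 = 3)
((-1*(-8))*((-4*S(-5))*s(1)))*j = ((-1*(-8))*(-4*(-5)*1))*3 = (8*(20*1))*3 = (8*20)*3 = 160*3 = 480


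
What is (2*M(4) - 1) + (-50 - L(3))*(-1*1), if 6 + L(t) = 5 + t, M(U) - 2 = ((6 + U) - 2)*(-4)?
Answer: -9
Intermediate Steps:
M(U) = -14 - 4*U (M(U) = 2 + ((6 + U) - 2)*(-4) = 2 + (4 + U)*(-4) = 2 + (-16 - 4*U) = -14 - 4*U)
L(t) = -1 + t (L(t) = -6 + (5 + t) = -1 + t)
(2*M(4) - 1) + (-50 - L(3))*(-1*1) = (2*(-14 - 4*4) - 1) + (-50 - (-1 + 3))*(-1*1) = (2*(-14 - 16) - 1) + (-50 - 1*2)*(-1) = (2*(-30) - 1) + (-50 - 2)*(-1) = (-60 - 1) - 52*(-1) = -61 + 52 = -9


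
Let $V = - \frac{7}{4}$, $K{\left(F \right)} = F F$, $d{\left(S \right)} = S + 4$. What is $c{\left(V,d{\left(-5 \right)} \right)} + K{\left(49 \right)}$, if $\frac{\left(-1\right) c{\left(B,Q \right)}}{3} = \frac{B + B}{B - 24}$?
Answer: $\frac{247261}{103} \approx 2400.6$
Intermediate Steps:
$d{\left(S \right)} = 4 + S$
$K{\left(F \right)} = F^{2}$
$V = - \frac{7}{4}$ ($V = \left(-7\right) \frac{1}{4} = - \frac{7}{4} \approx -1.75$)
$c{\left(B,Q \right)} = - \frac{6 B}{-24 + B}$ ($c{\left(B,Q \right)} = - 3 \frac{B + B}{B - 24} = - 3 \frac{2 B}{-24 + B} = - \frac{6 B}{-24 + B}$)
$c{\left(V,d{\left(-5 \right)} \right)} + K{\left(49 \right)} = \left(-6\right) \left(- \frac{7}{4}\right) \frac{1}{-24 - \frac{7}{4}} + 49^{2} = \left(-6\right) \left(- \frac{7}{4}\right) \frac{1}{- \frac{103}{4}} + 2401 = \left(-6\right) \left(- \frac{7}{4}\right) \left(- \frac{4}{103}\right) + 2401 = - \frac{42}{103} + 2401 = \frac{247261}{103}$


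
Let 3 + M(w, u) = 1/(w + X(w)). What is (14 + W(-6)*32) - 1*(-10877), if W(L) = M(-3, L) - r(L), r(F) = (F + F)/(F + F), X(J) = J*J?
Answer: 32305/3 ≈ 10768.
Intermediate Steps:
X(J) = J²
M(w, u) = -3 + 1/(w + w²)
r(F) = 1 (r(F) = (2*F)/((2*F)) = (2*F)*(1/(2*F)) = 1)
W(L) = -23/6 (W(L) = (1 - 3*(-3) - 3*(-3)²)/((-3)*(1 - 3)) - 1*1 = -⅓*(1 + 9 - 3*9)/(-2) - 1 = -⅓*(-½)*(1 + 9 - 27) - 1 = -⅓*(-½)*(-17) - 1 = -17/6 - 1 = -23/6)
(14 + W(-6)*32) - 1*(-10877) = (14 - 23/6*32) - 1*(-10877) = (14 - 368/3) + 10877 = -326/3 + 10877 = 32305/3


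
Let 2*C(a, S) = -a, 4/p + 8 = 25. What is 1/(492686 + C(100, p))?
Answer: 1/492636 ≈ 2.0299e-6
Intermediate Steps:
p = 4/17 (p = 4/(-8 + 25) = 4/17 ≈ 0.23529)
C(a, S) = -a/2 (C(a, S) = (-a)/2 = -a/2)
1/(492686 + C(100, p)) = 1/(492686 - 1/2*100) = 1/(492686 - 50) = 1/492636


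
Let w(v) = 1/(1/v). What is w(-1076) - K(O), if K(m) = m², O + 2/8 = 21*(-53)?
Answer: -19846425/16 ≈ -1.2404e+6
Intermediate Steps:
w(v) = v
O = -4453/4 (O = -¼ + 21*(-53) = -¼ - 1113 = -4453/4 ≈ -1113.3)
w(-1076) - K(O) = -1076 - (-4453/4)² = -1076 - 1*19829209/16 = -1076 - 19829209/16 = -19846425/16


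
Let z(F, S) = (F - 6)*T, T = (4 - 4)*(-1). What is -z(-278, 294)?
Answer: 0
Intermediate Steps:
T = 0 (T = 0*(-1) = 0)
z(F, S) = 0 (z(F, S) = (F - 6)*0 = (-6 + F)*0 = 0)
-z(-278, 294) = -1*0 = 0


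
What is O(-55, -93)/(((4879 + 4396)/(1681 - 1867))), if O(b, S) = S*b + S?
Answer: -934092/9275 ≈ -100.71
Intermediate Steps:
O(b, S) = S + S*b
O(-55, -93)/(((4879 + 4396)/(1681 - 1867))) = (-93*(1 - 55))/(((4879 + 4396)/(1681 - 1867))) = (-93*(-54))/((9275/(-186))) = 5022/((9275*(-1/186))) = 5022/(-9275/186) = 5022*(-186/9275) = -934092/9275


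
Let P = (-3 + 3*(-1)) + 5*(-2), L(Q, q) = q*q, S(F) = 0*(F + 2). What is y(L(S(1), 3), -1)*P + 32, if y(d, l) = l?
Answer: 48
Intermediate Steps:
S(F) = 0 (S(F) = 0*(2 + F) = 0)
L(Q, q) = q²
P = -16 (P = (-3 - 3) - 10 = -6 - 10 = -16)
y(L(S(1), 3), -1)*P + 32 = -1*(-16) + 32 = 16 + 32 = 48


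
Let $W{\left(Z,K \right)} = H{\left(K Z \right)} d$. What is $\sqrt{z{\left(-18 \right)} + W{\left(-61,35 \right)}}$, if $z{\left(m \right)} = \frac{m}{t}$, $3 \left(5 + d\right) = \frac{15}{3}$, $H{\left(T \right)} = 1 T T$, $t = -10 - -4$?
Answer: $\frac{i \sqrt{136746723}}{3} \approx 3898.0 i$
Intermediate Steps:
$t = -6$ ($t = -10 + 4 = -6$)
$H{\left(T \right)} = T^{2}$ ($H{\left(T \right)} = T T = T^{2}$)
$d = - \frac{10}{3}$ ($d = -5 + \frac{15 \cdot \frac{1}{3}}{3} = -5 + \frac{1}{3} \cdot 5 = -5 + \frac{5}{3} = - \frac{10}{3} \approx -3.3333$)
$z{\left(m \right)} = - \frac{m}{6}$ ($z{\left(m \right)} = \frac{m}{-6} = m \left(- \frac{1}{6}\right) = - \frac{m}{6}$)
$W{\left(Z,K \right)} = - \frac{10 K^{2} Z^{2}}{3}$ ($W{\left(Z,K \right)} = \left(K Z\right)^{2} \left(- \frac{10}{3}\right) = K^{2} Z^{2} \left(- \frac{10}{3}\right) = - \frac{10 K^{2} Z^{2}}{3}$)
$\sqrt{z{\left(-18 \right)} + W{\left(-61,35 \right)}} = \sqrt{\left(- \frac{1}{6}\right) \left(-18\right) - \frac{10 \cdot 35^{2} \left(-61\right)^{2}}{3}} = \sqrt{3 - \frac{12250}{3} \cdot 3721} = \sqrt{3 - \frac{45582250}{3}} = \sqrt{- \frac{45582241}{3}} = \frac{i \sqrt{136746723}}{3}$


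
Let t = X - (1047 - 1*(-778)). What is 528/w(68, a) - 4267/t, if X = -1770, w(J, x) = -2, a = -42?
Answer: -944813/3595 ≈ -262.81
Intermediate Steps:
t = -3595 (t = -1770 - (1047 - 1*(-778)) = -1770 - (1047 + 778) = -1770 - 1*1825 = -1770 - 1825 = -3595)
528/w(68, a) - 4267/t = 528/(-2) - 4267/(-3595) = 528*(-½) - 4267*(-1/3595) = -264 + 4267/3595 = -944813/3595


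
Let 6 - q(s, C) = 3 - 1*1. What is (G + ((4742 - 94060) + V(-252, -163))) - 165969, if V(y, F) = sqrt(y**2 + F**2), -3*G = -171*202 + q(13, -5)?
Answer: -731323/3 + sqrt(90073) ≈ -2.4347e+5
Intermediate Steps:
q(s, C) = 4 (q(s, C) = 6 - (3 - 1*1) = 6 - (3 - 1) = 6 - 1*2 = 6 - 2 = 4)
G = 34538/3 (G = -(-171*202 + 4)/3 = -(-34542 + 4)/3 = -1/3*(-34538) = 34538/3 ≈ 11513.)
V(y, F) = sqrt(F**2 + y**2)
(G + ((4742 - 94060) + V(-252, -163))) - 165969 = (34538/3 + ((4742 - 94060) + sqrt((-163)**2 + (-252)**2))) - 165969 = (34538/3 + (-89318 + sqrt(26569 + 63504))) - 165969 = (34538/3 + (-89318 + sqrt(90073))) - 165969 = (-233416/3 + sqrt(90073)) - 165969 = -731323/3 + sqrt(90073)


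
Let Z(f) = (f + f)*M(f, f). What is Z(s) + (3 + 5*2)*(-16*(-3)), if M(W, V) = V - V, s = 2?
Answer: 624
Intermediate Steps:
M(W, V) = 0
Z(f) = 0 (Z(f) = (f + f)*0 = (2*f)*0 = 0)
Z(s) + (3 + 5*2)*(-16*(-3)) = 0 + (3 + 5*2)*(-16*(-3)) = 0 + (3 + 10)*48 = 0 + 13*48 = 0 + 624 = 624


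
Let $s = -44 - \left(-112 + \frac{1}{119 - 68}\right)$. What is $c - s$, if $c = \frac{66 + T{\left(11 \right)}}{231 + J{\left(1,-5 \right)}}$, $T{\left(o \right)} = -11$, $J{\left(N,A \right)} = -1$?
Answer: $- \frac{158921}{2346} \approx -67.741$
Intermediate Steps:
$s = \frac{3467}{51}$ ($s = -44 - \left(-112 + \frac{1}{51}\right) = -44 - - \frac{5711}{51} = -44 + \frac{5711}{51} = \frac{3467}{51} \approx 67.98$)
$c = \frac{11}{46}$ ($c = \frac{66 - 11}{231 - 1} = \frac{55}{230} = 55 \cdot \frac{1}{230} = \frac{11}{46} \approx 0.23913$)
$c - s = \frac{11}{46} - \frac{3467}{51} = - \frac{158921}{2346}$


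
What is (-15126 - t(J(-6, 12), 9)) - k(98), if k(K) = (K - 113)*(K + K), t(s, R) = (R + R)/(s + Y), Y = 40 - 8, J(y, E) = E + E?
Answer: -341217/28 ≈ -12186.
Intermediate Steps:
J(y, E) = 2*E
Y = 32
t(s, R) = 2*R/(32 + s) (t(s, R) = (R + R)/(s + 32) = (2*R)/(32 + s) = 2*R/(32 + s))
k(K) = 2*K*(-113 + K) (k(K) = (-113 + K)*(2*K) = 2*K*(-113 + K))
(-15126 - t(J(-6, 12), 9)) - k(98) = (-15126 - 2*9/(32 + 2*12)) - 2*98*(-113 + 98) = (-15126 - 2*9/(32 + 24)) - 2*98*(-15) = (-15126 - 2*9/56) - 1*(-2940) = (-15126 - 2*9/56) + 2940 = (-15126 - 1*9/28) + 2940 = (-15126 - 9/28) + 2940 = -423537/28 + 2940 = -341217/28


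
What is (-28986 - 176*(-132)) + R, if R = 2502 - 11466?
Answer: -14718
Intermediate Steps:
R = -8964
(-28986 - 176*(-132)) + R = (-28986 - 176*(-132)) - 8964 = (-28986 + 23232) - 8964 = -5754 - 8964 = -14718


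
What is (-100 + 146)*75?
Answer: 3450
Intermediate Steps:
(-100 + 146)*75 = 46*75 = 3450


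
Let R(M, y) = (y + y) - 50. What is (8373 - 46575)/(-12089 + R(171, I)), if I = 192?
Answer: 38202/11755 ≈ 3.2499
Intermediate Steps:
R(M, y) = -50 + 2*y (R(M, y) = 2*y - 50 = -50 + 2*y)
(8373 - 46575)/(-12089 + R(171, I)) = (8373 - 46575)/(-12089 + (-50 + 2*192)) = -38202/(-12089 + (-50 + 384)) = -38202/(-12089 + 334) = -38202/(-11755) = -38202*(-1/11755) = 38202/11755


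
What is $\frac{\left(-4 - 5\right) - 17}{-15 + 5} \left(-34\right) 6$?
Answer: $- \frac{2652}{5} \approx -530.4$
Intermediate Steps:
$\frac{\left(-4 - 5\right) - 17}{-15 + 5} \left(-34\right) 6 = \frac{-9 - 17}{-10} \left(-34\right) 6 = \left(-26\right) \left(- \frac{1}{10}\right) \left(-34\right) 6 = \frac{13}{5} \left(-34\right) 6 = \left(- \frac{442}{5}\right) 6 = - \frac{2652}{5}$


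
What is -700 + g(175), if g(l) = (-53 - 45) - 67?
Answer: -865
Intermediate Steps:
g(l) = -165 (g(l) = -98 - 67 = -165)
-700 + g(175) = -700 - 165 = -865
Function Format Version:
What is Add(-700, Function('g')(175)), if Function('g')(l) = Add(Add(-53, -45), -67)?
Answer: -865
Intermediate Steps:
Function('g')(l) = -165 (Function('g')(l) = Add(-98, -67) = -165)
Add(-700, Function('g')(175)) = Add(-700, -165) = -865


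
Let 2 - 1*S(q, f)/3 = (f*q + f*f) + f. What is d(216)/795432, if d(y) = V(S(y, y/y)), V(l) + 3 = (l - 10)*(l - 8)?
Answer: 3295/6072 ≈ 0.54265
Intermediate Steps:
S(q, f) = 6 - 3*f - 3*f² - 3*f*q (S(q, f) = 6 - 3*((f*q + f*f) + f) = 6 - 3*((f*q + f²) + f) = 6 - 3*((f² + f*q) + f) = 6 - 3*(f + f² + f*q) = 6 + (-3*f - 3*f² - 3*f*q) = 6 - 3*f - 3*f² - 3*f*q)
V(l) = -3 + (-10 + l)*(-8 + l) (V(l) = -3 + (l - 10)*(l - 8) = -3 + (-10 + l)*(-8 + l))
d(y) = 77 + 9*y² + 54*y (d(y) = 77 + (6 - 3*y/y - 3*(y/y)² - 3*y/y*y)² - 18*(6 - 3*y/y - 3*(y/y)² - 3*y/y*y) = 77 + (6 - 3*1 - 3*1² - 3*1*y)² - 18*(6 - 3*1 - 3*1² - 3*1*y) = 77 + (6 - 3 - 3*1 - 3*y)² - 18*(6 - 3 - 3*1 - 3*y) = 77 + (6 - 3 - 3 - 3*y)² - 18*(6 - 3 - 3 - 3*y) = 77 + (-3*y)² - (-54)*y = 77 + 9*y² + 54*y)
d(216)/795432 = (77 + 9*216² + 54*216)/795432 = (77 + 9*46656 + 11664)*(1/795432) = (77 + 419904 + 11664)*(1/795432) = 431645*(1/795432) = 3295/6072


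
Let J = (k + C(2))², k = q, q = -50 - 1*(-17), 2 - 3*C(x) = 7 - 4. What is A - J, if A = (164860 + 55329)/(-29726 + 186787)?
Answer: -1568628299/1413549 ≈ -1109.7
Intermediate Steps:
C(x) = -⅓ (C(x) = ⅔ - (7 - 4)/3 = ⅔ - ⅓*3 = ⅔ - 1 = -⅓)
q = -33 (q = -50 + 17 = -33)
k = -33
J = 10000/9 (J = (-33 - ⅓)² = (-100/3)² = 10000/9 ≈ 1111.1)
A = 220189/157061 ≈ 1.4019
A - J = 220189/157061 - 1*10000/9 = 220189/157061 - 10000/9 = -1568628299/1413549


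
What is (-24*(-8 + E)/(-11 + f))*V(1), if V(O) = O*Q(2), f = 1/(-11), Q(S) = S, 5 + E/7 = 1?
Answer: -9504/61 ≈ -155.80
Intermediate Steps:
E = -28 (E = -35 + 7*1 = -35 + 7 = -28)
f = -1/11 ≈ -0.090909
V(O) = 2*O (V(O) = O*2 = 2*O)
(-24*(-8 + E)/(-11 + f))*V(1) = (-24*(-8 - 28)/(-11 - 1/11))*(2*1) = -(-864)/(-122/11)*2 = -(-864)*(-11)/122*2 = -24*198/61*2 = -4752/61*2 = -9504/61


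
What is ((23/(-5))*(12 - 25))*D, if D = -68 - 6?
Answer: -22126/5 ≈ -4425.2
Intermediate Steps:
D = -74
((23/(-5))*(12 - 25))*D = ((23/(-5))*(12 - 25))*(-74) = ((23*(-⅕))*(-13))*(-74) = -23/5*(-13)*(-74) = (299/5)*(-74) = -22126/5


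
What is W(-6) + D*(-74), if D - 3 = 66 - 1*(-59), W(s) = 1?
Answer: -9471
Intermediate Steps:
D = 128 (D = 3 + (66 - 1*(-59)) = 3 + (66 + 59) = 3 + 125 = 128)
W(-6) + D*(-74) = 1 + 128*(-74) = 1 - 9472 = -9471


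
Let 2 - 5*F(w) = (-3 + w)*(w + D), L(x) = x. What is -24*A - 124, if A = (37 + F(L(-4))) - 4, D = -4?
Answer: -3284/5 ≈ -656.80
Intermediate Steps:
F(w) = ⅖ - (-4 + w)*(-3 + w)/5 (F(w) = ⅖ - (-3 + w)*(w - 4)/5 = ⅖ - (-3 + w)*(-4 + w)/5 = ⅖ - (-4 + w)*(-3 + w)/5)
A = 111/5 (A = (37 + (-2 - ⅕*(-4)² + (7/5)*(-4))) - 4 = (37 + (-2 - ⅕*16 - 28/5)) - 4 = (37 + (-2 - 16/5 - 28/5)) - 4 = (37 - 54/5) - 4 = 131/5 - 4 = 111/5 ≈ 22.200)
-24*A - 124 = -24*111/5 - 124 = -2664/5 - 124 = -3284/5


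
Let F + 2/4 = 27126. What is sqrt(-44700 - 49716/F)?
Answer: 2*I*sqrt(32891284507533)/54251 ≈ 211.43*I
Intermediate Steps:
F = 54251/2 (F = -1/2 + 27126 = 54251/2 ≈ 27126.)
sqrt(-44700 - 49716/F) = sqrt(-44700 - 49716/54251/2) = sqrt(-44700 - 49716*2/54251) = sqrt(-44700 - 99432/54251) = sqrt(-2425119132/54251) = 2*I*sqrt(32891284507533)/54251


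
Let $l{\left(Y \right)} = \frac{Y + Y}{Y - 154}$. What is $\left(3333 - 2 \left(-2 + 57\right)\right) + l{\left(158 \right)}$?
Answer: $3302$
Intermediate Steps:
$l{\left(Y \right)} = \frac{2 Y}{-154 + Y}$
$\left(3333 - 2 \left(-2 + 57\right)\right) + l{\left(158 \right)} = \left(3333 - 2 \left(-2 + 57\right)\right) + 2 \cdot 158 \frac{1}{-154 + 158} = \left(3333 - 2 \cdot 55\right) + 2 \cdot 158 \cdot \frac{1}{4} = \left(3333 - 110\right) + 2 \cdot 158 \cdot \frac{1}{4} = \left(3333 - 110\right) + 79 = 3223 + 79 = 3302$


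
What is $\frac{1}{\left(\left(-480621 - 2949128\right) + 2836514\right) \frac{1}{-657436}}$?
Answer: $\frac{657436}{593235} \approx 1.1082$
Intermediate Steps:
$\frac{1}{\left(\left(-480621 - 2949128\right) + 2836514\right) \frac{1}{-657436}} = \frac{1}{\left(-3429749 + 2836514\right) \left(- \frac{1}{657436}\right)} = \frac{1}{\left(-593235\right) \left(- \frac{1}{657436}\right)} = \frac{1}{\frac{593235}{657436}} = \frac{657436}{593235}$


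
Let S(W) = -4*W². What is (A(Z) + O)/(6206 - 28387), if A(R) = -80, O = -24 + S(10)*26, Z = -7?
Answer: 10504/22181 ≈ 0.47356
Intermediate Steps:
O = -10424 (O = -24 - 4*10²*26 = -24 - 4*100*26 = -24 - 400*26 = -24 - 10400 = -10424)
(A(Z) + O)/(6206 - 28387) = (-80 - 10424)/(6206 - 28387) = -10504/(-22181) = -10504*(-1/22181) = 10504/22181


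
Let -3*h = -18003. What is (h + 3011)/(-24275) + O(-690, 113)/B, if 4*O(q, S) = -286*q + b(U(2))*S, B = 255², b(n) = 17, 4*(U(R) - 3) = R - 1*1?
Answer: 99721583/252557100 ≈ 0.39485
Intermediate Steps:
U(R) = 11/4 + R/4 (U(R) = 3 + (R - 1*1)/4 = 3 + (R - 1)/4 = 3 + (-1 + R)/4 = 3 + (-¼ + R/4) = 11/4 + R/4)
B = 65025
h = 6001 (h = -⅓*(-18003) = 6001)
O(q, S) = -143*q/2 + 17*S/4 (O(q, S) = (-286*q + 17*S)/4 = -143*q/2 + 17*S/4)
(h + 3011)/(-24275) + O(-690, 113)/B = (6001 + 3011)/(-24275) + (-143/2*(-690) + (17/4)*113)/65025 = 9012*(-1/24275) + (49335 + 1921/4)*(1/65025) = -9012/24275 + (199261/4)*(1/65025) = -9012/24275 + 199261/260100 = 99721583/252557100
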